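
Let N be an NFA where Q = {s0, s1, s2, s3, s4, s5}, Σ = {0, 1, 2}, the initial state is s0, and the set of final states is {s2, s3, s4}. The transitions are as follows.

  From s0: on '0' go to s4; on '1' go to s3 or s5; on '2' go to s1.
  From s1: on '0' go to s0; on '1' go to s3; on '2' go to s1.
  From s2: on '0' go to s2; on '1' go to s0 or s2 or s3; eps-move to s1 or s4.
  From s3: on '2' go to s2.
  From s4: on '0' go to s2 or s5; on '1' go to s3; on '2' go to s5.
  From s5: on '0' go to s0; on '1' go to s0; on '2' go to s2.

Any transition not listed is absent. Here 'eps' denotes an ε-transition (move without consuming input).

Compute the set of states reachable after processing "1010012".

Start in {s0}.
Read '1': {s0} → {s3, s5}.
Read '0': {s3, s5} → {s0}.
Read '1': {s0} → {s3, s5}.
Read '0': {s3, s5} → {s0}.
Read '0': {s0} → {s4}.
Read '1': {s4} → {s3}.
Read '2': {s3} → {s1, s2, s4}.

{s1, s2, s4}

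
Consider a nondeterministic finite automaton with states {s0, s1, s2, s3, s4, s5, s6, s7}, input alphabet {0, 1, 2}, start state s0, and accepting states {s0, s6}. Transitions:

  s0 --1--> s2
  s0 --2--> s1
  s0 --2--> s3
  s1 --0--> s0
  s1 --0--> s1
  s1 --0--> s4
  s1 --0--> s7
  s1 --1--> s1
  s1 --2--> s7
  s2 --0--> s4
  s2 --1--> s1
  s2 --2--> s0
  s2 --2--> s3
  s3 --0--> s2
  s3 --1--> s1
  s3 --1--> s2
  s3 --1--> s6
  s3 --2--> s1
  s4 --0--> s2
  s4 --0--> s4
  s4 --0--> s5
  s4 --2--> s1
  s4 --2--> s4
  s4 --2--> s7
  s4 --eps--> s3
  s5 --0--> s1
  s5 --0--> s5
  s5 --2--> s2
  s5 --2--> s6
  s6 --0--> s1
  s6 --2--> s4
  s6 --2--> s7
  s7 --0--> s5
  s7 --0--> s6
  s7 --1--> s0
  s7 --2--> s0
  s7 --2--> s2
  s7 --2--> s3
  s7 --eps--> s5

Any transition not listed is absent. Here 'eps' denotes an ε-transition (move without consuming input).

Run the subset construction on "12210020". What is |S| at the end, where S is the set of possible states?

Start in {s0}.
Read '1': s0→{s2}; now {s2}.
Read '2': s2→{s0, s3}; now {s0, s3}.
Read '2': s0→{s1, s3}, s3→{s1}; now {s1, s3}.
Read '1': s1→{s1}, s3→{s1, s2, s6}; now {s1, s2, s6}.
Read '0': s1→{s0, s1, s4, s7}, s2→{s4}, s6→{s1}; union {s0, s1, s4, s7}; ε-closure = {s0, s1, s3, s4, s5, s7}.
Read '0': s0→∅, s1→{s0, s1, s4, s7}, s3→{s2}, s4→{s2, s4, s5}, s5→{s1, s5}, s7→{s5, s6}; union {s0, s1, s2, s4, s5, s6, s7}; ε-closure = {s0, s1, s2, s3, s4, s5, s6, s7}.
Read '2': s0→{s1, s3}, s1→{s7}, s2→{s0, s3}, s3→{s1}, s4→{s1, s4, s7}, s5→{s2, s6}, s6→{s4, s7}, s7→{s0, s2, s3}; union {s0, s1, s2, s3, s4, s6, s7}; ε-closure = {s0, s1, s2, s3, s4, s5, s6, s7}.
Read '0': s0→∅, s1→{s0, s1, s4, s7}, s2→{s4}, s3→{s2}, s4→{s2, s4, s5}, s5→{s1, s5}, s6→{s1}, s7→{s5, s6}; union {s0, s1, s2, s4, s5, s6, s7}; ε-closure = {s0, s1, s2, s3, s4, s5, s6, s7}.
That set has 8 states.

8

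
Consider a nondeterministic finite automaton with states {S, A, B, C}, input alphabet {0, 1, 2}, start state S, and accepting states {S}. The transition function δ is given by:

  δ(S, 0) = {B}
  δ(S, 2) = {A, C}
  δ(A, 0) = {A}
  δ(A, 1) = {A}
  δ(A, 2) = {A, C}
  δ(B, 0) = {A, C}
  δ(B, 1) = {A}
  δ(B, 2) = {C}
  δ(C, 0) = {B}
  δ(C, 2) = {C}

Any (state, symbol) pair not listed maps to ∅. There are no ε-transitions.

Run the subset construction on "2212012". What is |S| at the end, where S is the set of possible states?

2

Start in {S}.
Read '2': S→{A, C}; now {A, C}.
Read '2': A→{A, C}, C→{C}; now {A, C}.
Read '1': A→{A}, C→∅; now {A}.
Read '2': A→{A, C}; now {A, C}.
Read '0': A→{A}, C→{B}; now {A, B}.
Read '1': A→{A}, B→{A}; now {A}.
Read '2': A→{A, C}; now {A, C}.
That set has 2 states.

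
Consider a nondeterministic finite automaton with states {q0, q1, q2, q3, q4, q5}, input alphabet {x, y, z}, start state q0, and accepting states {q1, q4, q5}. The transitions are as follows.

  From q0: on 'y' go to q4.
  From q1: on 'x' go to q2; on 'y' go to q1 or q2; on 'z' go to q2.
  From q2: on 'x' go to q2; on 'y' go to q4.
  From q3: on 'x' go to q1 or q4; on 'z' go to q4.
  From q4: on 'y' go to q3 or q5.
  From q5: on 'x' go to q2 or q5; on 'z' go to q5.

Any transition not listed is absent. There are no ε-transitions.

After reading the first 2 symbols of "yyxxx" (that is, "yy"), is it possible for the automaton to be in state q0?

No

Start in {q0}.
Read 'y': q0→{q4}; now {q4}.
Read 'y': q4→{q3, q5}; now {q3, q5}.
State q0 is not in {q3, q5}.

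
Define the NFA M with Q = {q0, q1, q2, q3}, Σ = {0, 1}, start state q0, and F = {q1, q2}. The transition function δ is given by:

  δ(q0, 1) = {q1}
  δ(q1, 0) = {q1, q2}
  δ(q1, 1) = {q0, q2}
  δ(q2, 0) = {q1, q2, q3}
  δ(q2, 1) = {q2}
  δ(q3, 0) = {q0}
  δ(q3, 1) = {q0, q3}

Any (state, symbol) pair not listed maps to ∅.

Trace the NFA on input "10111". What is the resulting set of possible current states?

Start in {q0}.
Read '1': q0→{q1}; now {q1}.
Read '0': q1→{q1, q2}; now {q1, q2}.
Read '1': q1→{q0, q2}, q2→{q2}; now {q0, q2}.
Read '1': q0→{q1}, q2→{q2}; now {q1, q2}.
Read '1': q1→{q0, q2}, q2→{q2}; now {q0, q2}.

{q0, q2}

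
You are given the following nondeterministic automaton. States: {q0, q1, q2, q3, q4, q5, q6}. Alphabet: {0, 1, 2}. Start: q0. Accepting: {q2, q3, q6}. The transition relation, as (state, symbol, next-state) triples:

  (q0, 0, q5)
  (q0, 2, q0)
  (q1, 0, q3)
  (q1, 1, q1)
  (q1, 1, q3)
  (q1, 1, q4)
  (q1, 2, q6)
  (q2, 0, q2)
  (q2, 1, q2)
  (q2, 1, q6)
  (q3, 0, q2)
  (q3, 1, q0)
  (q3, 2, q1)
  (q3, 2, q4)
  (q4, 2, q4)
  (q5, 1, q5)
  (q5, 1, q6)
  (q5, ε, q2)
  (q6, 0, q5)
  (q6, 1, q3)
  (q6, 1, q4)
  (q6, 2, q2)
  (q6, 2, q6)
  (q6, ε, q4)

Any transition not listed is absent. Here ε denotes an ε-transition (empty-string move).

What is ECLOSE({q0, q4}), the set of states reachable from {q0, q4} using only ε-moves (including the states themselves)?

{q0, q4}

Begin with {q0, q4}.
No ε-moves leave this set, so the closure equals the set itself.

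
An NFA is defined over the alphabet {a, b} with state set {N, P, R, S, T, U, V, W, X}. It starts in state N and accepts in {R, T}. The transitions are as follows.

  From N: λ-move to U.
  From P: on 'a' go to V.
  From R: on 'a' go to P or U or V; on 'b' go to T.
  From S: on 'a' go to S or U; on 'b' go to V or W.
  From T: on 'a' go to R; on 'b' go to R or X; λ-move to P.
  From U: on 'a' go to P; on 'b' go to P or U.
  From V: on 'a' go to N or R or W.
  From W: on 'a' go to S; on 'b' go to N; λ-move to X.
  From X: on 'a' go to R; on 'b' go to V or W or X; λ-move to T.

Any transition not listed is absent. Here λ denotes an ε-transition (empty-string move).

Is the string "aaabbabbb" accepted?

Start: ε-closure({N}) = {N, U}.
Read 'a': N→∅, U→{P}; now {P}.
Read 'a': P→{V}; now {V}.
Read 'a': V→{N, R, W}; union {N, R, W}; ε-closure = {N, P, R, T, U, W, X}.
Read 'b': N→∅, P→∅, R→{T}, T→{R, X}, U→{P, U}, W→{N}, X→{V, W, X}; now {N, P, R, T, U, V, W, X}.
Read 'b': N→∅, P→∅, R→{T}, T→{R, X}, U→{P, U}, V→∅, W→{N}, X→{V, W, X}; now {N, P, R, T, U, V, W, X}.
Read 'a': N→∅, P→{V}, R→{P, U, V}, T→{R}, U→{P}, V→{N, R, W}, W→{S}, X→{R}; union {N, P, R, S, U, V, W}; ε-closure = {N, P, R, S, T, U, V, W, X}.
Read 'b': N→∅, P→∅, R→{T}, S→{V, W}, T→{R, X}, U→{P, U}, V→∅, W→{N}, X→{V, W, X}; now {N, P, R, T, U, V, W, X}.
Read 'b': N→∅, P→∅, R→{T}, T→{R, X}, U→{P, U}, V→∅, W→{N}, X→{V, W, X}; now {N, P, R, T, U, V, W, X}.
Read 'b': N→∅, P→∅, R→{T}, T→{R, X}, U→{P, U}, V→∅, W→{N}, X→{V, W, X}; now {N, P, R, T, U, V, W, X}.
The final set {N, P, R, T, U, V, W, X} contains the accepting states R, T.

Yes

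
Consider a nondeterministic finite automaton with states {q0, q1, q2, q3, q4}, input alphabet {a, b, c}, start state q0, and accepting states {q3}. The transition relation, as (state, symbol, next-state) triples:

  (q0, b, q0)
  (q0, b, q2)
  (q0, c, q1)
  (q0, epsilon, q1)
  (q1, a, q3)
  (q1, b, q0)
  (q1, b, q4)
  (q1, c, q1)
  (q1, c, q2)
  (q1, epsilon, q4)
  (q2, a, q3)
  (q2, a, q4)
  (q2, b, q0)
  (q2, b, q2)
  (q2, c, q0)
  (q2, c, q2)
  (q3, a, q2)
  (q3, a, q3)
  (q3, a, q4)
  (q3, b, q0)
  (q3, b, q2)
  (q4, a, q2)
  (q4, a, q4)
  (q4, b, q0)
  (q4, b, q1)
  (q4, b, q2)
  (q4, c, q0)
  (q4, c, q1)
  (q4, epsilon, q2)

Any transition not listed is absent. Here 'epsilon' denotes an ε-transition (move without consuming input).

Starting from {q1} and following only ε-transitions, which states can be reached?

{q1, q2, q4}

Begin with {q1}.
ε-move q1 → q4; add q4.
ε-move q4 → q2; add q2.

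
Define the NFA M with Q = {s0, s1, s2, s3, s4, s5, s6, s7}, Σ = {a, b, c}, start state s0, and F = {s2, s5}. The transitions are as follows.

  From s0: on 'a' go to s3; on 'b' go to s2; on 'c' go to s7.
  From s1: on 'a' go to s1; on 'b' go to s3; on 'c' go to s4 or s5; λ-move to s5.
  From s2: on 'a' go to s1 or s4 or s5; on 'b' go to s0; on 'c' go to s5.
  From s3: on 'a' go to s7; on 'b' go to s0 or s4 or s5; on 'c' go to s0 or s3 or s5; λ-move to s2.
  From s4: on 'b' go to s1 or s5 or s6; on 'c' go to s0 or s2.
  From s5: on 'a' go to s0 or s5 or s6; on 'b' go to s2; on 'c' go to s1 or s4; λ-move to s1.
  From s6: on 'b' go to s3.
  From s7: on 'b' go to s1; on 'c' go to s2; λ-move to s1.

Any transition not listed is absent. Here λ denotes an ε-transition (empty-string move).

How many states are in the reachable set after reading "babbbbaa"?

Start in {s0}.
Read 'b': {s0} → {s2}.
Read 'a': {s2} → {s1, s4, s5}.
Read 'b': {s1, s4, s5} → {s1, s2, s3, s5, s6}.
Read 'b': {s1, s2, s3, s5, s6} → {s0, s1, s2, s3, s4, s5}.
Read 'b': {s0, s1, s2, s3, s4, s5} → {s0, s1, s2, s3, s4, s5, s6}.
Read 'b': {s0, s1, s2, s3, s4, s5, s6} → {s0, s1, s2, s3, s4, s5, s6}.
Read 'a': {s0, s1, s2, s3, s4, s5, s6} → {s0, s1, s2, s3, s4, s5, s6, s7}.
Read 'a': {s0, s1, s2, s3, s4, s5, s6, s7} → {s0, s1, s2, s3, s4, s5, s6, s7}.
That set has 8 states.

8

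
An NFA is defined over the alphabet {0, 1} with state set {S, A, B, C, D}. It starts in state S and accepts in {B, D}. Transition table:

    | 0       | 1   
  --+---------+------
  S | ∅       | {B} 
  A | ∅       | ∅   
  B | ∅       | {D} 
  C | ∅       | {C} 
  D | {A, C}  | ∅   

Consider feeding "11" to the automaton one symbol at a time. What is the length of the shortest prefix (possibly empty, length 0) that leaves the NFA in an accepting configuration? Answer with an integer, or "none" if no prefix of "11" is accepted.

Start in {S}.
Read '1': S→{B}; now {B}.
None of the earlier sets intersect F, but {B} does.

1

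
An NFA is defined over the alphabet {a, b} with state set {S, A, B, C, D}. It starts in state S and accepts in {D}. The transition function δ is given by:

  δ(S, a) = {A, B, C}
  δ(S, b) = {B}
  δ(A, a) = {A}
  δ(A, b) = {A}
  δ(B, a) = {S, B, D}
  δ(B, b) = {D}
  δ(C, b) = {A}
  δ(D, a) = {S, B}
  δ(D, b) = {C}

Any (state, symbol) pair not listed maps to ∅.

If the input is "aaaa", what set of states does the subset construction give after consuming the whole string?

{S, A, B, C, D}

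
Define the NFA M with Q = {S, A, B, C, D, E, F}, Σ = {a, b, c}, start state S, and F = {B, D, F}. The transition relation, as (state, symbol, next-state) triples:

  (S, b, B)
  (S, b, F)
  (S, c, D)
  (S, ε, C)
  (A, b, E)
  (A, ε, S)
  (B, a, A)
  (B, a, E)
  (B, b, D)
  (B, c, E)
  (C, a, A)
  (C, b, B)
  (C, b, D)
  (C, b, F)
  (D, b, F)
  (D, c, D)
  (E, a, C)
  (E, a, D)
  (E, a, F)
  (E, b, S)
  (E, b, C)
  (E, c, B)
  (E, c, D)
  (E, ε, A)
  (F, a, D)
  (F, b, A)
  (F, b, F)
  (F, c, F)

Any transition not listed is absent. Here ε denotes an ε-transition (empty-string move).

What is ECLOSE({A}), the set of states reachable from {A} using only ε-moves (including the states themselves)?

Begin with {A}.
ε-move A → S; add S.
ε-move S → C; add C.

{S, A, C}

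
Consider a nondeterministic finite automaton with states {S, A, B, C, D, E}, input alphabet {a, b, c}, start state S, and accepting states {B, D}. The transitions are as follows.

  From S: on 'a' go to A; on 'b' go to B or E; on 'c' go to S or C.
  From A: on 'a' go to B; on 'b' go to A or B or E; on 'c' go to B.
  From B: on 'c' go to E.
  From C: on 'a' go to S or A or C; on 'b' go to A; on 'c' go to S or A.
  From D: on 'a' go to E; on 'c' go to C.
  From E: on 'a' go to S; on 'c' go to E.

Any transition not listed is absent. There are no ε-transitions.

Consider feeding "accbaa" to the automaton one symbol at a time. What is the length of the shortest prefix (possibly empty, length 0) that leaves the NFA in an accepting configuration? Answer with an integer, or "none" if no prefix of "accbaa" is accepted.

Start in {S}.
Read 'a': {S} → {A}.
Read 'c': {A} → {B}.
None of the earlier sets intersect F, but {B} does.

2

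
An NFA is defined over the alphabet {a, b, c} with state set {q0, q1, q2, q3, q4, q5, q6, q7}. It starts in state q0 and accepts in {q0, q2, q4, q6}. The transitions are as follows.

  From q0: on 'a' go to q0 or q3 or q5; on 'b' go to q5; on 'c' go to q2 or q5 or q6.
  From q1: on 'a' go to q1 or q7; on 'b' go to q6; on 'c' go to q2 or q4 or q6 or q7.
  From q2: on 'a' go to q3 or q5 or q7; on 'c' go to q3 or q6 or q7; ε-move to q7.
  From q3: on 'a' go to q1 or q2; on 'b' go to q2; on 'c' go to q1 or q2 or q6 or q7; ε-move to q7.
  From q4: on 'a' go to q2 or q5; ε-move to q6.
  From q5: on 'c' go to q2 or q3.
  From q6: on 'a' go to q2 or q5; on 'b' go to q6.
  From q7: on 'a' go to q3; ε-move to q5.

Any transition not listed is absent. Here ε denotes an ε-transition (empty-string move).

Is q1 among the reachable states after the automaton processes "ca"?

No

Start in {q0}.
Read 'c': {q0} → {q2, q5, q6, q7}.
Read 'a': {q2, q5, q6, q7} → {q2, q3, q5, q7}.
State q1 is not in {q2, q3, q5, q7}.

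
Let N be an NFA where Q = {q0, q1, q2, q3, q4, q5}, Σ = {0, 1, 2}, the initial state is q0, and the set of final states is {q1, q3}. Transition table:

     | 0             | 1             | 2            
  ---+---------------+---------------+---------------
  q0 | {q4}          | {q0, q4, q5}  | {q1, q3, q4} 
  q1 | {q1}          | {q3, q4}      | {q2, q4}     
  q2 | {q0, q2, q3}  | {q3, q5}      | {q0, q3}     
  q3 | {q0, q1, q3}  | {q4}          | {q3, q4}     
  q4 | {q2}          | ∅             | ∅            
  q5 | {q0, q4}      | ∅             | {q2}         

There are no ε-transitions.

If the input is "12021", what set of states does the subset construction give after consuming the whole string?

Start in {q0}.
Read '1': q0→{q0, q4, q5}; now {q0, q4, q5}.
Read '2': q0→{q1, q3, q4}, q4→∅, q5→{q2}; now {q1, q2, q3, q4}.
Read '0': q1→{q1}, q2→{q0, q2, q3}, q3→{q0, q1, q3}, q4→{q2}; now {q0, q1, q2, q3}.
Read '2': q0→{q1, q3, q4}, q1→{q2, q4}, q2→{q0, q3}, q3→{q3, q4}; now {q0, q1, q2, q3, q4}.
Read '1': q0→{q0, q4, q5}, q1→{q3, q4}, q2→{q3, q5}, q3→{q4}, q4→∅; now {q0, q3, q4, q5}.

{q0, q3, q4, q5}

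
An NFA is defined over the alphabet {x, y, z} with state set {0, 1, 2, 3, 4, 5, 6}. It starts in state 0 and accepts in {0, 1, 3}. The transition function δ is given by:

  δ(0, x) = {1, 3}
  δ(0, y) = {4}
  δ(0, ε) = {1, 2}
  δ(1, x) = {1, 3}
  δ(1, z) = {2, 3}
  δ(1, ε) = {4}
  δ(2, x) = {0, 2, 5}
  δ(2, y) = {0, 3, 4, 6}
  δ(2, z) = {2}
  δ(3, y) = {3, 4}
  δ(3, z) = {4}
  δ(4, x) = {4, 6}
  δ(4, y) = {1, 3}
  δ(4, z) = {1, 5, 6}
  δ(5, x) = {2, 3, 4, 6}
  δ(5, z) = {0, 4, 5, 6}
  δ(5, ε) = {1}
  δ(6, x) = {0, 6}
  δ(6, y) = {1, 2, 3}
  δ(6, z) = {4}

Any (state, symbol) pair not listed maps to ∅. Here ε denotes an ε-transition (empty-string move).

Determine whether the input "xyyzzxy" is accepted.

Start: ε-closure({0}) = {0, 1, 2, 4}.
Read 'x': 0→{1, 3}, 1→{1, 3}, 2→{0, 2, 5}, 4→{4, 6}; now {0, 1, 2, 3, 4, 5, 6}.
Read 'y': 0→{4}, 1→∅, 2→{0, 3, 4, 6}, 3→{3, 4}, 4→{1, 3}, 5→∅, 6→{1, 2, 3}; now {0, 1, 2, 3, 4, 6}.
Read 'y': 0→{4}, 1→∅, 2→{0, 3, 4, 6}, 3→{3, 4}, 4→{1, 3}, 6→{1, 2, 3}; now {0, 1, 2, 3, 4, 6}.
Read 'z': 0→∅, 1→{2, 3}, 2→{2}, 3→{4}, 4→{1, 5, 6}, 6→{4}; now {1, 2, 3, 4, 5, 6}.
Read 'z': 1→{2, 3}, 2→{2}, 3→{4}, 4→{1, 5, 6}, 5→{0, 4, 5, 6}, 6→{4}; now {0, 1, 2, 3, 4, 5, 6}.
Read 'x': 0→{1, 3}, 1→{1, 3}, 2→{0, 2, 5}, 3→∅, 4→{4, 6}, 5→{2, 3, 4, 6}, 6→{0, 6}; now {0, 1, 2, 3, 4, 5, 6}.
Read 'y': 0→{4}, 1→∅, 2→{0, 3, 4, 6}, 3→{3, 4}, 4→{1, 3}, 5→∅, 6→{1, 2, 3}; now {0, 1, 2, 3, 4, 6}.
The final set {0, 1, 2, 3, 4, 6} contains the accepting states 0, 1, 3.

Yes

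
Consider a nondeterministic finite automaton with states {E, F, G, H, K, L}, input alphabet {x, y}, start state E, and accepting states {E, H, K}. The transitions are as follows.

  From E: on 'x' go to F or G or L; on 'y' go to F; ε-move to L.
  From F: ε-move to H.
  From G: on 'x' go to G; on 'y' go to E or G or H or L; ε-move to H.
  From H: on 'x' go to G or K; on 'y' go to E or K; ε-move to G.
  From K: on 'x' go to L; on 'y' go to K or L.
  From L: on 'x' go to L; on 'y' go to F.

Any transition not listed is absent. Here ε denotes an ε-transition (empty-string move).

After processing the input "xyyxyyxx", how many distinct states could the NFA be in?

Start: ε-closure({E}) = {E, L}.
Read 'x': {E, L} → {F, G, H, L}.
Read 'y': {F, G, H, L} → {E, F, G, H, K, L}.
Read 'y': {E, F, G, H, K, L} → {E, F, G, H, K, L}.
Read 'x': {E, F, G, H, K, L} → {F, G, H, K, L}.
Read 'y': {F, G, H, K, L} → {E, F, G, H, K, L}.
Read 'y': {E, F, G, H, K, L} → {E, F, G, H, K, L}.
Read 'x': {E, F, G, H, K, L} → {F, G, H, K, L}.
Read 'x': {F, G, H, K, L} → {G, H, K, L}.
That set has 4 states.

4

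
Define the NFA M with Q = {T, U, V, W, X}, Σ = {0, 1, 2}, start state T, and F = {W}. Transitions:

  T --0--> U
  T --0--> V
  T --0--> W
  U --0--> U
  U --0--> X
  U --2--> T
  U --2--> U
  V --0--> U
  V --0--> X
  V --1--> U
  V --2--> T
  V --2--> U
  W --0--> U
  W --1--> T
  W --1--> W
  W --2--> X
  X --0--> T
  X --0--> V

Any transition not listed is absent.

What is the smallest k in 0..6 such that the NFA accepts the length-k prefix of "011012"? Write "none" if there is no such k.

1

Start in {T}.
Read '0': {T} → {U, V, W}.
None of the earlier sets intersect F, but {U, V, W} does.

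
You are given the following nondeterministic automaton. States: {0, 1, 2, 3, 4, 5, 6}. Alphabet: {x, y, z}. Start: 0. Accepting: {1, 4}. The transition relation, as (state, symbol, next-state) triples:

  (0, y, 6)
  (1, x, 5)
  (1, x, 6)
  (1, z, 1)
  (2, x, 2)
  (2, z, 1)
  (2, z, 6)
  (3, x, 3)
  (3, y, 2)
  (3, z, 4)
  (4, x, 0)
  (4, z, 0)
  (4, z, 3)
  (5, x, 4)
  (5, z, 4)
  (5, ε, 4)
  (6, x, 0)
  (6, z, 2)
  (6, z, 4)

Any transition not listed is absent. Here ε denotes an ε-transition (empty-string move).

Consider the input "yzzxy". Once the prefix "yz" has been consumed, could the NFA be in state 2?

Yes

Start in {0}.
Read 'y': {0} → {6}.
Read 'z': {6} → {2, 4}.
State 2 is in {2, 4}.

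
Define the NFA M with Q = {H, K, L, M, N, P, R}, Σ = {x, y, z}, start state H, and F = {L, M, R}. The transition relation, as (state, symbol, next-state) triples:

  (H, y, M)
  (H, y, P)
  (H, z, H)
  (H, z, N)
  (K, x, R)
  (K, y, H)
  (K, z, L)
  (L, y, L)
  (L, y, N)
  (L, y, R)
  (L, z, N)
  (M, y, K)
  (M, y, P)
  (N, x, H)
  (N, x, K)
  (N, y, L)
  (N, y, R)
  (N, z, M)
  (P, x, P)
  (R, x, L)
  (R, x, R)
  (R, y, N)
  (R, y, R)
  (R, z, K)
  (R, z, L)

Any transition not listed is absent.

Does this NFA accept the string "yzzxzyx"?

Start in {H}.
Read 'y': {H} → {M, P}.
Read 'z': {M, P} → ∅.
The set is empty and remains empty for the remaining 5 symbols.
The final set ∅ contains no accepting state.

No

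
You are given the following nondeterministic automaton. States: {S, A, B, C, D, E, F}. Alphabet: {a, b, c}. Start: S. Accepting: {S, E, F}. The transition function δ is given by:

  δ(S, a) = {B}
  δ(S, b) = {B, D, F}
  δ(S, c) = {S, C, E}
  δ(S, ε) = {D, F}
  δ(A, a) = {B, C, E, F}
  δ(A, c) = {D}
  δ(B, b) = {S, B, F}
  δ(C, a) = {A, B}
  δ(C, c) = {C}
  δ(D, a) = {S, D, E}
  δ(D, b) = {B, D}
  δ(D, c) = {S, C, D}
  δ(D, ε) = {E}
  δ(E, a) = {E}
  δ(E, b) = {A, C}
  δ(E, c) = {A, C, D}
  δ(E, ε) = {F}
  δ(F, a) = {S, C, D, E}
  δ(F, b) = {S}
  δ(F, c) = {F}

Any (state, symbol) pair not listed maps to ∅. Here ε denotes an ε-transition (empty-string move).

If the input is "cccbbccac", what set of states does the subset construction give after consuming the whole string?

Start: ε-closure({S}) = {S, D, E, F}.
Read 'c': S→{S, C, E}, D→{S, C, D}, E→{A, C, D}, F→{F}; now {S, A, C, D, E, F}.
Read 'c': S→{S, C, E}, A→{D}, C→{C}, D→{S, C, D}, E→{A, C, D}, F→{F}; now {S, A, C, D, E, F}.
Read 'c': S→{S, C, E}, A→{D}, C→{C}, D→{S, C, D}, E→{A, C, D}, F→{F}; now {S, A, C, D, E, F}.
Read 'b': S→{B, D, F}, A→∅, C→∅, D→{B, D}, E→{A, C}, F→{S}; union {S, A, B, C, D, F}; ε-closure = {S, A, B, C, D, E, F}.
Read 'b': S→{B, D, F}, A→∅, B→{S, B, F}, C→∅, D→{B, D}, E→{A, C}, F→{S}; union {S, A, B, C, D, F}; ε-closure = {S, A, B, C, D, E, F}.
Read 'c': S→{S, C, E}, A→{D}, B→∅, C→{C}, D→{S, C, D}, E→{A, C, D}, F→{F}; now {S, A, C, D, E, F}.
Read 'c': S→{S, C, E}, A→{D}, C→{C}, D→{S, C, D}, E→{A, C, D}, F→{F}; now {S, A, C, D, E, F}.
Read 'a': S→{B}, A→{B, C, E, F}, C→{A, B}, D→{S, D, E}, E→{E}, F→{S, C, D, E}; now {S, A, B, C, D, E, F}.
Read 'c': S→{S, C, E}, A→{D}, B→∅, C→{C}, D→{S, C, D}, E→{A, C, D}, F→{F}; now {S, A, C, D, E, F}.

{S, A, C, D, E, F}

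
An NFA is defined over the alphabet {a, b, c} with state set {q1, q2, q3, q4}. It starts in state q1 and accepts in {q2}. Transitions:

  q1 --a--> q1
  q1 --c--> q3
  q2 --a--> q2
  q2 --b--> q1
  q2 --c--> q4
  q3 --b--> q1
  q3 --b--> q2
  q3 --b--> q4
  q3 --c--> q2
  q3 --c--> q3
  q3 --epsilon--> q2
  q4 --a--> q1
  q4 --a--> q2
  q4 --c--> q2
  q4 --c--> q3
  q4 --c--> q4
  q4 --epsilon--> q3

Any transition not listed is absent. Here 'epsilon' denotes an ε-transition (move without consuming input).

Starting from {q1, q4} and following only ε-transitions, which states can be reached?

{q1, q2, q3, q4}

Begin with {q1, q4}.
ε-move q4 → q3; add q3.
ε-move q3 → q2; add q2.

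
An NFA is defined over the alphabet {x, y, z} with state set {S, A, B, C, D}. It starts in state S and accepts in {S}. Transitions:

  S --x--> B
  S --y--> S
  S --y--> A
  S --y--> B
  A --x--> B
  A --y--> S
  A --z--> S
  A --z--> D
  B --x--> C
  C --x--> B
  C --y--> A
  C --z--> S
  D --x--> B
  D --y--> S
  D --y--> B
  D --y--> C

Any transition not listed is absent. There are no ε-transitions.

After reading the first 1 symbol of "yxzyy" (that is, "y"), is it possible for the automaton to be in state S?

Yes

Start in {S}.
Read 'y': {S} → {S, A, B}.
State S is in {S, A, B}.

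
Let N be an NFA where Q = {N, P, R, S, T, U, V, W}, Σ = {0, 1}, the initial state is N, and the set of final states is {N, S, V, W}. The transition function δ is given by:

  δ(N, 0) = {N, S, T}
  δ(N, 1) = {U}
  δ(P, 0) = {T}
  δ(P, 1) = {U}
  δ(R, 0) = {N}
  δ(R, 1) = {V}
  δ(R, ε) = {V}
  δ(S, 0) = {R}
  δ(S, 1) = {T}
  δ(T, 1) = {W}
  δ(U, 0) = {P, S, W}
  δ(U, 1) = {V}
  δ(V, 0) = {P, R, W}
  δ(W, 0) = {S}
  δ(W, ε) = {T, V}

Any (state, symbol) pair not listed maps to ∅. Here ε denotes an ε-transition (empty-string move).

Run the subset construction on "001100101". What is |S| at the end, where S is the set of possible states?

4

Start in {N}.
Read '0': N→{N, S, T}; now {N, S, T}.
Read '0': N→{N, S, T}, S→{R}, T→∅; union {N, R, S, T}; ε-closure = {N, R, S, T, V}.
Read '1': N→{U}, R→{V}, S→{T}, T→{W}, V→∅; now {T, U, V, W}.
Read '1': T→{W}, U→{V}, V→∅, W→∅; union {V, W}; ε-closure = {T, V, W}.
Read '0': T→∅, V→{P, R, W}, W→{S}; union {P, R, S, W}; ε-closure = {P, R, S, T, V, W}.
Read '0': P→{T}, R→{N}, S→{R}, T→∅, V→{P, R, W}, W→{S}; union {N, P, R, S, T, W}; ε-closure = {N, P, R, S, T, V, W}.
Read '1': N→{U}, P→{U}, R→{V}, S→{T}, T→{W}, V→∅, W→∅; now {T, U, V, W}.
Read '0': T→∅, U→{P, S, W}, V→{P, R, W}, W→{S}; union {P, R, S, W}; ε-closure = {P, R, S, T, V, W}.
Read '1': P→{U}, R→{V}, S→{T}, T→{W}, V→∅, W→∅; now {T, U, V, W}.
That set has 4 states.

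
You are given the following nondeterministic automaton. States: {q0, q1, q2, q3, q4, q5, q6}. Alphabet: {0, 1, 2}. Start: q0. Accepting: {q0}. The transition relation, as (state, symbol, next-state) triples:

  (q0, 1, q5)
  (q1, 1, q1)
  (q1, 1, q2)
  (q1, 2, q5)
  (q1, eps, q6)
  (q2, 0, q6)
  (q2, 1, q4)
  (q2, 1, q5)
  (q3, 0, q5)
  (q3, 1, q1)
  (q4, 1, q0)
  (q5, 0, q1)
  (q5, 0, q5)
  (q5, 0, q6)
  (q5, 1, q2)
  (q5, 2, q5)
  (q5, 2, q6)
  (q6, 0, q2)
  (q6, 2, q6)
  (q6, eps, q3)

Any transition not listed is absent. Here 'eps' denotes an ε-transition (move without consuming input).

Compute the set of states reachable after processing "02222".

∅

Start in {q0}.
Read '0': {q0} → ∅.
The set is empty and remains empty for the remaining 4 symbols.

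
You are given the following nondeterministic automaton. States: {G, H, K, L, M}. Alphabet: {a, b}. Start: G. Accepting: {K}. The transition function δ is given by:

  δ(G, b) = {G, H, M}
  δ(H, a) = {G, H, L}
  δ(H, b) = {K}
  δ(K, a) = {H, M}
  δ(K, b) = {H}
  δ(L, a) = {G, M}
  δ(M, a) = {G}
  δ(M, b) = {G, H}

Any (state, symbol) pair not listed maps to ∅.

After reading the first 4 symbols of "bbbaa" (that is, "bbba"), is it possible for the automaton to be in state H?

Yes

Start in {G}.
Read 'b': G→{G, H, M}; now {G, H, M}.
Read 'b': G→{G, H, M}, H→{K}, M→{G, H}; now {G, H, K, M}.
Read 'b': G→{G, H, M}, H→{K}, K→{H}, M→{G, H}; now {G, H, K, M}.
Read 'a': G→∅, H→{G, H, L}, K→{H, M}, M→{G}; now {G, H, L, M}.
State H is in {G, H, L, M}.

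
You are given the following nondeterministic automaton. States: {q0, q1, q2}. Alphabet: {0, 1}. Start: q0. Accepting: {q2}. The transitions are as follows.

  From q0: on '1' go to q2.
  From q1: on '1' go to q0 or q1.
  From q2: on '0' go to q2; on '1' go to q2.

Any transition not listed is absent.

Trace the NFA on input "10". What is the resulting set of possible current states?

{q2}

Start in {q0}.
Read '1': q0→{q2}; now {q2}.
Read '0': q2→{q2}; now {q2}.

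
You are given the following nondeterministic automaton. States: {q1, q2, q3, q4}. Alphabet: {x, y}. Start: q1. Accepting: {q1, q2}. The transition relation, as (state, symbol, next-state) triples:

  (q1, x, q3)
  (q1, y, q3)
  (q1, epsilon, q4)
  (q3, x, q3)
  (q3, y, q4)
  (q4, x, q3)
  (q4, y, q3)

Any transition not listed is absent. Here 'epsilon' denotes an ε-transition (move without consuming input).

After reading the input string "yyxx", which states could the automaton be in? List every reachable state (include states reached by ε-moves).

{q3}

Start: ε-closure({q1}) = {q1, q4}.
Read 'y': {q1, q4} → {q3}.
Read 'y': {q3} → {q4}.
Read 'x': {q4} → {q3}.
Read 'x': {q3} → {q3}.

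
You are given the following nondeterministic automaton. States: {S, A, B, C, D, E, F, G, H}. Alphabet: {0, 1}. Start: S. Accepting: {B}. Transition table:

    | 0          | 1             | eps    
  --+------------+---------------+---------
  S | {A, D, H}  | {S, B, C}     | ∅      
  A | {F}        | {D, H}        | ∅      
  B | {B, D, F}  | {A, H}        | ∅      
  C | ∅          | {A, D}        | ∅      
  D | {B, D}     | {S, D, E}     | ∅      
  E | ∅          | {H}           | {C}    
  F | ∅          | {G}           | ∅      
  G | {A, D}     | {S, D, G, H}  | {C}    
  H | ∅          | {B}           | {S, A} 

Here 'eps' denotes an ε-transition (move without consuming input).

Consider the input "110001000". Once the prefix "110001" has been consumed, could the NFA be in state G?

Yes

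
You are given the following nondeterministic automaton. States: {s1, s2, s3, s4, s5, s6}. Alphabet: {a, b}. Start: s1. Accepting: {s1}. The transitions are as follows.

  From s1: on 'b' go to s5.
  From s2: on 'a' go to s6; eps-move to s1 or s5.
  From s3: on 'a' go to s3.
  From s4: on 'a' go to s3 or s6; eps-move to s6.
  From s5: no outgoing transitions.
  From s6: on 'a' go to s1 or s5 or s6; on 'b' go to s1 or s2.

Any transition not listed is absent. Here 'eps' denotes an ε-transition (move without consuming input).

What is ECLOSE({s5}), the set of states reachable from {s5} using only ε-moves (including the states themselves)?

{s5}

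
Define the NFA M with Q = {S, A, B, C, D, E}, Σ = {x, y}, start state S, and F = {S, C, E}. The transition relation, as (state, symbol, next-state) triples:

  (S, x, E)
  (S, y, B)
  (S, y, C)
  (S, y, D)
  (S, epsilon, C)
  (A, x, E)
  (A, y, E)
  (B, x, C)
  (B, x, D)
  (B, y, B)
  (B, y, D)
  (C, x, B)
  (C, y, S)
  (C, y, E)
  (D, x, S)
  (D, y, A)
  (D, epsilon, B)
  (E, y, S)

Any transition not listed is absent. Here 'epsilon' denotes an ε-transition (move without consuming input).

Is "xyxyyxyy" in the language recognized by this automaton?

Yes

Start: ε-closure({S}) = {S, C}.
Read 'x': {S, C} → {B, E}.
Read 'y': {B, E} → {S, B, C, D}.
Read 'x': {S, B, C, D} → {S, B, C, D, E}.
Read 'y': {S, B, C, D, E} → {S, A, B, C, D, E}.
Read 'y': {S, A, B, C, D, E} → {S, A, B, C, D, E}.
Read 'x': {S, A, B, C, D, E} → {S, B, C, D, E}.
Read 'y': {S, B, C, D, E} → {S, A, B, C, D, E}.
Read 'y': {S, A, B, C, D, E} → {S, A, B, C, D, E}.
The final set {S, A, B, C, D, E} contains the accepting states S, C, E.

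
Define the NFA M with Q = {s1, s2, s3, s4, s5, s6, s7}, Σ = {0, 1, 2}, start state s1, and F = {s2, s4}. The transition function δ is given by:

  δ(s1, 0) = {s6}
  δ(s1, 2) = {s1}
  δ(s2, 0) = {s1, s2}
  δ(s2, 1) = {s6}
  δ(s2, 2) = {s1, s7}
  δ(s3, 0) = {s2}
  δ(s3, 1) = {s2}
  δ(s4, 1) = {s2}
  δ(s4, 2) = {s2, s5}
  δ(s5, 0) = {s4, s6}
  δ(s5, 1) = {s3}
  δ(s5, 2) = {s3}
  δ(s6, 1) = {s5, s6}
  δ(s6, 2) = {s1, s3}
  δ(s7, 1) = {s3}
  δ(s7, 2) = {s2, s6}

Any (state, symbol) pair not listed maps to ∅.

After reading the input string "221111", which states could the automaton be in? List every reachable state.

∅

Start in {s1}.
Read '2': {s1} → {s1}.
Read '2': {s1} → {s1}.
Read '1': {s1} → ∅.
The set is empty and remains empty for the remaining 3 symbols.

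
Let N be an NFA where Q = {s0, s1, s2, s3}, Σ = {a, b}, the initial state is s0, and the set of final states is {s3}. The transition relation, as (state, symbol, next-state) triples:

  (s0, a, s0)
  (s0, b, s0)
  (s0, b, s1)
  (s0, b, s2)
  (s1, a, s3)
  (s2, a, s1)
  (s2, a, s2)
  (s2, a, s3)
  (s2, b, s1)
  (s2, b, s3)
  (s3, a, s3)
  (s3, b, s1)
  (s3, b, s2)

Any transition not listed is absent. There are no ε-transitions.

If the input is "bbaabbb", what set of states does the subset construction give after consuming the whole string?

Start in {s0}.
Read 'b': {s0} → {s0, s1, s2}.
Read 'b': {s0, s1, s2} → {s0, s1, s2, s3}.
Read 'a': {s0, s1, s2, s3} → {s0, s1, s2, s3}.
Read 'a': {s0, s1, s2, s3} → {s0, s1, s2, s3}.
Read 'b': {s0, s1, s2, s3} → {s0, s1, s2, s3}.
Read 'b': {s0, s1, s2, s3} → {s0, s1, s2, s3}.
Read 'b': {s0, s1, s2, s3} → {s0, s1, s2, s3}.

{s0, s1, s2, s3}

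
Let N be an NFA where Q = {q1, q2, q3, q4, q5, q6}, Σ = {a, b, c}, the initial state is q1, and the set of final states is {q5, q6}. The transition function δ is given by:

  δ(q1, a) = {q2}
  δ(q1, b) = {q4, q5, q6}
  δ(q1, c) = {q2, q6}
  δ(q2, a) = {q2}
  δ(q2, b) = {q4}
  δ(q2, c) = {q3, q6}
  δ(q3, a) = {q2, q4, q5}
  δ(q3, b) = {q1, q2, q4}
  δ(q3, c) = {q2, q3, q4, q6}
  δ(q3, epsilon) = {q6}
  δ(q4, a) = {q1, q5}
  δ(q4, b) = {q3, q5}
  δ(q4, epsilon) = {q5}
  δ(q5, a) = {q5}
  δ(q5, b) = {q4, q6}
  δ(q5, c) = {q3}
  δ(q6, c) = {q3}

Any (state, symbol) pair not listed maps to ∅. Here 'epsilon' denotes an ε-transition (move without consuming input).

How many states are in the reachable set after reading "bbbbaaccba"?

4

Start in {q1}.
Read 'b': q1→{q4, q5, q6}; now {q4, q5, q6}.
Read 'b': q4→{q3, q5}, q5→{q4, q6}, q6→∅; now {q3, q4, q5, q6}.
Read 'b': q3→{q1, q2, q4}, q4→{q3, q5}, q5→{q4, q6}, q6→∅; now {q1, q2, q3, q4, q5, q6}.
Read 'b': q1→{q4, q5, q6}, q2→{q4}, q3→{q1, q2, q4}, q4→{q3, q5}, q5→{q4, q6}, q6→∅; now {q1, q2, q3, q4, q5, q6}.
Read 'a': q1→{q2}, q2→{q2}, q3→{q2, q4, q5}, q4→{q1, q5}, q5→{q5}, q6→∅; now {q1, q2, q4, q5}.
Read 'a': q1→{q2}, q2→{q2}, q4→{q1, q5}, q5→{q5}; now {q1, q2, q5}.
Read 'c': q1→{q2, q6}, q2→{q3, q6}, q5→{q3}; now {q2, q3, q6}.
Read 'c': q2→{q3, q6}, q3→{q2, q3, q4, q6}, q6→{q3}; union {q2, q3, q4, q6}; ε-closure = {q2, q3, q4, q5, q6}.
Read 'b': q2→{q4}, q3→{q1, q2, q4}, q4→{q3, q5}, q5→{q4, q6}, q6→∅; now {q1, q2, q3, q4, q5, q6}.
Read 'a': q1→{q2}, q2→{q2}, q3→{q2, q4, q5}, q4→{q1, q5}, q5→{q5}, q6→∅; now {q1, q2, q4, q5}.
That set has 4 states.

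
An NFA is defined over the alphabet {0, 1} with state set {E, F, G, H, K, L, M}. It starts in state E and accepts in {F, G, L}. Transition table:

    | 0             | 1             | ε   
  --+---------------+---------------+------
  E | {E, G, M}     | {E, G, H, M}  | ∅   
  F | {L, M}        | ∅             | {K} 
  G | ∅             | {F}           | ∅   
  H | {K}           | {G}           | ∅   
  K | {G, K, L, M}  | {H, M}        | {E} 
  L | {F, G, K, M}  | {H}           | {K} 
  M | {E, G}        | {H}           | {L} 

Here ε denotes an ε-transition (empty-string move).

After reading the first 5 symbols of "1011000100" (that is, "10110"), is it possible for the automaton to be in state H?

No

Start in {E}.
Read '1': E→{E, G, H, M}; union {E, G, H, M}; ε-closure = {E, G, H, K, L, M}.
Read '0': E→{E, G, M}, G→∅, H→{K}, K→{G, K, L, M}, L→{F, G, K, M}, M→{E, G}; now {E, F, G, K, L, M}.
Read '1': E→{E, G, H, M}, F→∅, G→{F}, K→{H, M}, L→{H}, M→{H}; union {E, F, G, H, M}; ε-closure = {E, F, G, H, K, L, M}.
Read '1': E→{E, G, H, M}, F→∅, G→{F}, H→{G}, K→{H, M}, L→{H}, M→{H}; union {E, F, G, H, M}; ε-closure = {E, F, G, H, K, L, M}.
Read '0': E→{E, G, M}, F→{L, M}, G→∅, H→{K}, K→{G, K, L, M}, L→{F, G, K, M}, M→{E, G}; now {E, F, G, K, L, M}.
State H is not in {E, F, G, K, L, M}.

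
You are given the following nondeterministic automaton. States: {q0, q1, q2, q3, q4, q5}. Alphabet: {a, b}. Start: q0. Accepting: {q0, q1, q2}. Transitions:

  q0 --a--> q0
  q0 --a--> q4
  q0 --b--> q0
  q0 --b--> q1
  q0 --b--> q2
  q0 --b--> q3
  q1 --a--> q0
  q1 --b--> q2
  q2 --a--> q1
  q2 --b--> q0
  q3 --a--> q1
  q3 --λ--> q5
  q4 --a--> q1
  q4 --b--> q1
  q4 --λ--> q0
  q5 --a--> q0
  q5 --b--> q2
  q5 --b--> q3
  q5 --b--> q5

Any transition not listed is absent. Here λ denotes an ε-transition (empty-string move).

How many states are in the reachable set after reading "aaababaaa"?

3

Start in {q0}.
Read 'a': {q0} → {q0, q4}.
Read 'a': {q0, q4} → {q0, q1, q4}.
Read 'a': {q0, q1, q4} → {q0, q1, q4}.
Read 'b': {q0, q1, q4} → {q0, q1, q2, q3, q5}.
Read 'a': {q0, q1, q2, q3, q5} → {q0, q1, q4}.
Read 'b': {q0, q1, q4} → {q0, q1, q2, q3, q5}.
Read 'a': {q0, q1, q2, q3, q5} → {q0, q1, q4}.
Read 'a': {q0, q1, q4} → {q0, q1, q4}.
Read 'a': {q0, q1, q4} → {q0, q1, q4}.
That set has 3 states.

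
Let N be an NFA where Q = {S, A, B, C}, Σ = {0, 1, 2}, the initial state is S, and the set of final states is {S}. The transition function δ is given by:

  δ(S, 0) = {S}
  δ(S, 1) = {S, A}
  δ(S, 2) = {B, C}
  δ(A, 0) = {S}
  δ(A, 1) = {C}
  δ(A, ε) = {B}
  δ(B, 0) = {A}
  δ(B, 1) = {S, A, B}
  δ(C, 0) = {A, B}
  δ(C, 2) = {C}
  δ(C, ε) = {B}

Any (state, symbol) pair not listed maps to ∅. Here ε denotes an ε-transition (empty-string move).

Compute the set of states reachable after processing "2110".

{S, A, B}

Start in {S}.
Read '2': {S} → {B, C}.
Read '1': {B, C} → {S, A, B}.
Read '1': {S, A, B} → {S, A, B, C}.
Read '0': {S, A, B, C} → {S, A, B}.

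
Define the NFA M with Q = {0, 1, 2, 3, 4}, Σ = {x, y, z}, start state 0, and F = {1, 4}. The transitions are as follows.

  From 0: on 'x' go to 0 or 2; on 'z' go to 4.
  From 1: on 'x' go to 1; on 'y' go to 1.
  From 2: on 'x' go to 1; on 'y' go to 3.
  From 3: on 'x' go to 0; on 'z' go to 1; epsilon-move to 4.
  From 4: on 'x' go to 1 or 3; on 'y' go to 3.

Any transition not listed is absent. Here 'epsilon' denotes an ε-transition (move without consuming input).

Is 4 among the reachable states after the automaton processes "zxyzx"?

Start in {0}.
Read 'z': {0} → {4}.
Read 'x': {4} → {1, 3, 4}.
Read 'y': {1, 3, 4} → {1, 3, 4}.
Read 'z': {1, 3, 4} → {1}.
Read 'x': {1} → {1}.
State 4 is not in {1}.

No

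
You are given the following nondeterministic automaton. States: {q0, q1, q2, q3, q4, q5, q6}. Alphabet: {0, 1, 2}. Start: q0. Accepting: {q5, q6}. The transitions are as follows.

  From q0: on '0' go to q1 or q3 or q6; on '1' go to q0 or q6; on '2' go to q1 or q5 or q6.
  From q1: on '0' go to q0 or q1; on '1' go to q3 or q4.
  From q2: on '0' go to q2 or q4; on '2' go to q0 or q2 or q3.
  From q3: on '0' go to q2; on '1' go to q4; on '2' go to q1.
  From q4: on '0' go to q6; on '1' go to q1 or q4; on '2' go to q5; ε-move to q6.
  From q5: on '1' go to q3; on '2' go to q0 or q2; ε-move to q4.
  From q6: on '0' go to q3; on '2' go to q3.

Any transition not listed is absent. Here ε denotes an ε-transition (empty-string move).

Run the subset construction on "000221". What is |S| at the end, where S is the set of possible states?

5

Start in {q0}.
Read '0': q0→{q1, q3, q6}; now {q1, q3, q6}.
Read '0': q1→{q0, q1}, q3→{q2}, q6→{q3}; now {q0, q1, q2, q3}.
Read '0': q0→{q1, q3, q6}, q1→{q0, q1}, q2→{q2, q4}, q3→{q2}; now {q0, q1, q2, q3, q4, q6}.
Read '2': q0→{q1, q5, q6}, q1→∅, q2→{q0, q2, q3}, q3→{q1}, q4→{q5}, q6→{q3}; union {q0, q1, q2, q3, q5, q6}; ε-closure = {q0, q1, q2, q3, q4, q5, q6}.
Read '2': q0→{q1, q5, q6}, q1→∅, q2→{q0, q2, q3}, q3→{q1}, q4→{q5}, q5→{q0, q2}, q6→{q3}; union {q0, q1, q2, q3, q5, q6}; ε-closure = {q0, q1, q2, q3, q4, q5, q6}.
Read '1': q0→{q0, q6}, q1→{q3, q4}, q2→∅, q3→{q4}, q4→{q1, q4}, q5→{q3}, q6→∅; now {q0, q1, q3, q4, q6}.
That set has 5 states.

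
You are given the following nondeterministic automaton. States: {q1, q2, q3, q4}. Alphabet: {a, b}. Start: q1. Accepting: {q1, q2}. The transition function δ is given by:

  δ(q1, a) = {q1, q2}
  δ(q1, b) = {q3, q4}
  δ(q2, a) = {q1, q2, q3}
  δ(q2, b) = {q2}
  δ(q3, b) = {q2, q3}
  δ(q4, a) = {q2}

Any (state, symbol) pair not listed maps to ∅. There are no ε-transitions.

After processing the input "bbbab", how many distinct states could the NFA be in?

Start in {q1}.
Read 'b': q1→{q3, q4}; now {q3, q4}.
Read 'b': q3→{q2, q3}, q4→∅; now {q2, q3}.
Read 'b': q2→{q2}, q3→{q2, q3}; now {q2, q3}.
Read 'a': q2→{q1, q2, q3}, q3→∅; now {q1, q2, q3}.
Read 'b': q1→{q3, q4}, q2→{q2}, q3→{q2, q3}; now {q2, q3, q4}.
That set has 3 states.

3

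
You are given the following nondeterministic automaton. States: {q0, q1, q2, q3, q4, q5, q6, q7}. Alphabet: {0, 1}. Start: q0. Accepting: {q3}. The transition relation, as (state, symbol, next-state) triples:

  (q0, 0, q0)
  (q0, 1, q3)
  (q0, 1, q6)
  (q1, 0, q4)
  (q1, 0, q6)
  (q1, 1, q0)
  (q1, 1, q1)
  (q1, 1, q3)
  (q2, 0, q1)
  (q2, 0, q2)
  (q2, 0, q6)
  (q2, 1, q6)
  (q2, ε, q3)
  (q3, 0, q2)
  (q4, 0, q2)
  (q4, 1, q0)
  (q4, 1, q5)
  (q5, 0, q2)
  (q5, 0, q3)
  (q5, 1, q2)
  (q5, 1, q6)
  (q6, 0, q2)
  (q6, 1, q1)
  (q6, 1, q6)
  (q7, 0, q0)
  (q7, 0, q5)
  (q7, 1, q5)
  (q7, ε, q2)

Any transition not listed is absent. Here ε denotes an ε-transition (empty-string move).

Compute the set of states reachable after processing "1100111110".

{q0, q2, q3, q4, q6}

Start in {q0}.
Read '1': q0→{q3, q6}; now {q3, q6}.
Read '1': q3→∅, q6→{q1, q6}; now {q1, q6}.
Read '0': q1→{q4, q6}, q6→{q2}; union {q2, q4, q6}; ε-closure = {q2, q3, q4, q6}.
Read '0': q2→{q1, q2, q6}, q3→{q2}, q4→{q2}, q6→{q2}; union {q1, q2, q6}; ε-closure = {q1, q2, q3, q6}.
Read '1': q1→{q0, q1, q3}, q2→{q6}, q3→∅, q6→{q1, q6}; now {q0, q1, q3, q6}.
Read '1': q0→{q3, q6}, q1→{q0, q1, q3}, q3→∅, q6→{q1, q6}; now {q0, q1, q3, q6}.
Read '1': q0→{q3, q6}, q1→{q0, q1, q3}, q3→∅, q6→{q1, q6}; now {q0, q1, q3, q6}.
Read '1': q0→{q3, q6}, q1→{q0, q1, q3}, q3→∅, q6→{q1, q6}; now {q0, q1, q3, q6}.
Read '1': q0→{q3, q6}, q1→{q0, q1, q3}, q3→∅, q6→{q1, q6}; now {q0, q1, q3, q6}.
Read '0': q0→{q0}, q1→{q4, q6}, q3→{q2}, q6→{q2}; union {q0, q2, q4, q6}; ε-closure = {q0, q2, q3, q4, q6}.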